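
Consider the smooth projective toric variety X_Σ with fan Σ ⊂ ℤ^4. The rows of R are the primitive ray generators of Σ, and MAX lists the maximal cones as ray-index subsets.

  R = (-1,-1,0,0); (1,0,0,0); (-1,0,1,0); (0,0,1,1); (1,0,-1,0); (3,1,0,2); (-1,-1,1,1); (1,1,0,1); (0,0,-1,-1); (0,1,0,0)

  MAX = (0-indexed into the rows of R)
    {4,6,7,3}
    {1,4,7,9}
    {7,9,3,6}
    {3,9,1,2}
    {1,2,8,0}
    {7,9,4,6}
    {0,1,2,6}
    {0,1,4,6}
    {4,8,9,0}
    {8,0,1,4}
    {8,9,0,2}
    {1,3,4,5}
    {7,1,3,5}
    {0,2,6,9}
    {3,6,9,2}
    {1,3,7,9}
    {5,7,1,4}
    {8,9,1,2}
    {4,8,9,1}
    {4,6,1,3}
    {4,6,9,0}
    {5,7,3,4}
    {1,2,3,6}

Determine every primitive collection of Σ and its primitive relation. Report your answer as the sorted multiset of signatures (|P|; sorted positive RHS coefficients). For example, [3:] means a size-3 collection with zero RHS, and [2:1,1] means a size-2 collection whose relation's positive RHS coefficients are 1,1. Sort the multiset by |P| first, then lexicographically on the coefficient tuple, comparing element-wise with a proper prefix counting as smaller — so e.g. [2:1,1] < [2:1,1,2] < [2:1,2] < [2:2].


The 17 primitive collections of Σ (r=10, n=4):

  P = {2,4}:  v_{2} + v_{4} = 0  so sig = [2:]
  P = {3,8}:  v_{3} + v_{8} = 0  so sig = [2:]
  P = {0,3}:  v_{0} + v_{3} = v_{6}  so sig = [2:1]
  P = {6,8}:  v_{6} + v_{8} = v_{0}  so sig = [2:1]
  P = {2,7}:  v_{2} + v_{7} = v_{3} + v_{9}  so sig = [2:1,1]
  P = {7,8}:  v_{7} + v_{8} = v_{4} + v_{9}  so sig = [2:1,1]
  P = {0,7}:  v_{0} + v_{7} = v_{4} + v_{6} + v_{9}  so sig = [2:1,1,1]
  P = {2,5}:  v_{2} + v_{5} = v_{1} + v_{3} + v_{7}  so sig = [2:1,1,1]
  P = {5,8}:  v_{5} + v_{8} = v_{1} + v_{4} + v_{7}  so sig = [2:1,1,1]
  P = {5,9}:  v_{5} + v_{9} = v_{1} + 2·v_{7}  so sig = [2:1,2]
  P = {0,5}:  v_{0} + v_{5} = 2·v_{3} + 2·v_{4}  so sig = [2:2,2]
  P = {5,6}:  v_{5} + v_{6} = 3·v_{3} + 2·v_{4}  so sig = [2:2,3]
  P = {0,1,9}:  v_{0} + v_{1} + v_{9} = 0  so sig = [3:]
  P = {1,6,9}:  v_{1} + v_{6} + v_{9} = v_{3}  so sig = [3:1]
  P = {3,4,9}:  v_{3} + v_{4} + v_{9} = v_{7}  so sig = [3:1]
  P = {1,6,7}:  v_{1} + v_{6} + v_{7} = 2·v_{3} + v_{4}  so sig = [3:1,2]
  P = {1,3,4,7}:  v_{1} + v_{3} + v_{4} + v_{7} = v_{5}  so sig = [4:1]

so the primitive-relation signature multiset is
[[2:], [2:], [2:1], [2:1], [2:1,1], [2:1,1], [2:1,1,1], [2:1,1,1], [2:1,1,1], [2:1,2], [2:2,2], [2:2,3], [3:], [3:1], [3:1], [3:1,2], [4:1]]


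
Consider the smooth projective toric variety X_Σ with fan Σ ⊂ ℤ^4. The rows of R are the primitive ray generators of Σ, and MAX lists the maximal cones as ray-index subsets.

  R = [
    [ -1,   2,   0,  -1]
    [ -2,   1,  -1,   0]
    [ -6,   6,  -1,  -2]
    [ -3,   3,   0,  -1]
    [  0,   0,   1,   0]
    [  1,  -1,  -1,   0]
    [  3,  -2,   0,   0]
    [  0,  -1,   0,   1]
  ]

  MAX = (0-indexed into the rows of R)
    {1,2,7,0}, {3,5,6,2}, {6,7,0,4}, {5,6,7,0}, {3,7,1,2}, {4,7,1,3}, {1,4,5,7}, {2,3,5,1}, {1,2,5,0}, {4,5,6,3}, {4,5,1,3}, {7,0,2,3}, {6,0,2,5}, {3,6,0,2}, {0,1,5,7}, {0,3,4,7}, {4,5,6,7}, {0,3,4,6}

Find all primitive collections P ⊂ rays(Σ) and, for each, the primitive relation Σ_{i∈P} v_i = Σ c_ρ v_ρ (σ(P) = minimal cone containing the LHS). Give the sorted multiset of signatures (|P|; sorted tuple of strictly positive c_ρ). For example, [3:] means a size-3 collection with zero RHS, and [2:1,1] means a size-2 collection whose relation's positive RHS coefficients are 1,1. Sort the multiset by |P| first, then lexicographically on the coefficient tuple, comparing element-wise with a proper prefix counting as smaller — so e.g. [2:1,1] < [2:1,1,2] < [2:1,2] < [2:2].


10 minimal non-faces of Δ(Σ) (on 8 rays):

  • {1,6}:  v_{1} + v_{6} = v_{5}  ⟹  sig = [2:1]
  • {2,4}:  v_{2} + v_{4} = 2·v_{3}  ⟹  sig = [2:2]
  • {3,6,7}:  v_{3} + v_{6} + v_{7} = 0  ⟹  sig = [3:]
  • {0,1,3}:  v_{0} + v_{1} + v_{3} = v_{2}  ⟹  sig = [3:1]
  • {0,1,4}:  v_{0} + v_{1} + v_{4} = v_{3}  ⟹  sig = [3:1]
  • {3,5,7}:  v_{3} + v_{5} + v_{7} = v_{1}  ⟹  sig = [3:1]
  • {0,3,5}:  v_{0} + v_{3} + v_{5} = v_{2} + v_{6}  ⟹  sig = [3:1,1]
  • {0,4,5}:  v_{0} + v_{4} + v_{5} = v_{3} + v_{6}  ⟹  sig = [3:1,1]
  • {2,6,7}:  v_{2} + v_{6} + v_{7} = v_{0} + v_{1}  ⟹  sig = [3:1,1]
  • {2,5,7}:  v_{2} + v_{5} + v_{7} = v_{0} + 2·v_{1}  ⟹  sig = [3:1,2]

so the primitive-relation signature multiset is
[[2:1], [2:2], [3:], [3:1], [3:1], [3:1], [3:1,1], [3:1,1], [3:1,1], [3:1,2]]


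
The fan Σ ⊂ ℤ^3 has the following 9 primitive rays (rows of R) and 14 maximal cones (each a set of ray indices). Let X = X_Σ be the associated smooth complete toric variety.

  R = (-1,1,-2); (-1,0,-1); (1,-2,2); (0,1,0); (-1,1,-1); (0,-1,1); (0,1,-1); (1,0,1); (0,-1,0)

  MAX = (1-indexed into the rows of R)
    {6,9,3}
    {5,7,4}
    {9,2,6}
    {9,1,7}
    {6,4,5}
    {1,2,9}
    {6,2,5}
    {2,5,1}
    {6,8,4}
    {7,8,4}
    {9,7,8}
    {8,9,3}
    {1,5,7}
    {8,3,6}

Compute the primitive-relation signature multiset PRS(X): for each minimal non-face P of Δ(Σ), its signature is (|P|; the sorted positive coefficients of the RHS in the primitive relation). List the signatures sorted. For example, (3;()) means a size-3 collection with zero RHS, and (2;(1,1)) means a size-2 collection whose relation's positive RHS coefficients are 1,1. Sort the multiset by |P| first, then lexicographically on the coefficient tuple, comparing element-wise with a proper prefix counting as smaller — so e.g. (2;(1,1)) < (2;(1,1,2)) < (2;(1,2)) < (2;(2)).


The 16 primitive collections of Σ (r=9, n=3):

  • {2,8}:  v_{2} + v_{8} = 0  ⟹  sig = (2;())
  • {4,9}:  v_{4} + v_{9} = 0  ⟹  sig = (2;())
  • {6,7}:  v_{6} + v_{7} = 0  ⟹  sig = (2;())
  • {1,3}:  v_{1} + v_{3} = v_{9}  ⟹  sig = (2;(1))
  • {1,6}:  v_{1} + v_{6} = v_{2}  ⟹  sig = (2;(1))
  • {1,8}:  v_{1} + v_{8} = v_{7}  ⟹  sig = (2;(1))
  • {2,4}:  v_{2} + v_{4} = v_{5}  ⟹  sig = (2;(1))
  • {2,7}:  v_{2} + v_{7} = v_{1}  ⟹  sig = (2;(1))
  • {3,5}:  v_{3} + v_{5} = v_{6}  ⟹  sig = (2;(1))
  • {5,8}:  v_{5} + v_{8} = v_{4}  ⟹  sig = (2;(1))
  • {5,9}:  v_{5} + v_{9} = v_{2}  ⟹  sig = (2;(1))
  • {1,4}:  v_{1} + v_{4} = v_{5} + v_{7}  ⟹  sig = (2;(1,1))
  • {2,3}:  v_{2} + v_{3} = v_{6} + v_{9}  ⟹  sig = (2;(1,1))
  • {3,4}:  v_{3} + v_{4} = v_{6} + v_{8}  ⟹  sig = (2;(1,1))
  • {3,7}:  v_{3} + v_{7} = v_{8} + v_{9}  ⟹  sig = (2;(1,1))
  • {6,8,9}:  v_{6} + v_{8} + v_{9} = v_{3}  ⟹  sig = (3;(1))

so the primitive-relation signature multiset is
{ (2;()) ×3,  (2;(1)) ×8,  (2;(1,1)) ×4,  (3;(1)) }


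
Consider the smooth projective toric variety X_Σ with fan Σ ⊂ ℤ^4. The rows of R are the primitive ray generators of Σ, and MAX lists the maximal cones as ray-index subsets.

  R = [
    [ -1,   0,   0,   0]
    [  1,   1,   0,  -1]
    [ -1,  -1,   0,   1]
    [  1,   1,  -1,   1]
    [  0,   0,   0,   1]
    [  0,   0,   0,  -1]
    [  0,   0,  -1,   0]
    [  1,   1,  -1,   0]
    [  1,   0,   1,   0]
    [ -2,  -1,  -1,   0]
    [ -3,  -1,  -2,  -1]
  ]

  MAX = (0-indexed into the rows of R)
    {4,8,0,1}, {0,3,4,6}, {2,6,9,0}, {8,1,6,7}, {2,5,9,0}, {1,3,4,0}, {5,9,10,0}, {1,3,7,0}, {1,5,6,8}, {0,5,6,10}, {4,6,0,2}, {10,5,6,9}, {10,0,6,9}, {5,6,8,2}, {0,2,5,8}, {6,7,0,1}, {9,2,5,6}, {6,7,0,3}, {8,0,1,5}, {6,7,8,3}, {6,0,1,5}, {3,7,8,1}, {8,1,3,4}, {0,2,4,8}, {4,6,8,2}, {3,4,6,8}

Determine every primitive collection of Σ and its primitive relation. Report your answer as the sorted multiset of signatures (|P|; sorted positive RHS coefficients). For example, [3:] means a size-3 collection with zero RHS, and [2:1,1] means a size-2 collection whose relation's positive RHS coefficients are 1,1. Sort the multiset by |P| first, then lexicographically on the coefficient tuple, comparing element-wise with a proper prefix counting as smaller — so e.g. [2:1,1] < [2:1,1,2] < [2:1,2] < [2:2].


25 collections generate NE(X_Σ); each relation:

  {1,2}:  v_{1} + v_{2} = 0  ⇒ sig = [2:]
  {4,5}:  v_{4} + v_{5} = 0  ⇒ sig = [2:]
  {3,5}:  v_{3} + v_{5} = v_{7}  ⇒ sig = [2:1]
  {4,7}:  v_{4} + v_{7} = v_{3}  ⇒ sig = [2:1]
  {2,7}:  v_{2} + v_{7} = v_{4} + v_{6}  ⇒ sig = [2:1,1]
  {5,7}:  v_{5} + v_{7} = v_{1} + v_{6}  ⇒ sig = [2:1,1]
  {8,9}:  v_{8} + v_{9} = v_{2} + v_{5}  ⇒ sig = [2:1,1]
  {8,10}:  v_{8} + v_{10} = v_{5} + v_{9}  ⇒ sig = [2:1,1]
  {1,9}:  v_{1} + v_{9} = v_{0} + v_{5} + v_{6}  ⇒ sig = [2:1,1,1]
  {4,9}:  v_{4} + v_{9} = v_{0} + v_{2} + v_{6}  ⇒ sig = [2:1,1,1]
  {4,10}:  v_{4} + v_{10} = v_{0} + v_{6} + v_{9}  ⇒ sig = [2:1,1,1]
  {3,9}:  v_{3} + v_{9} = v_{0} + v_{4} + 2·v_{6}  ⇒ sig = [2:1,1,2]
  {2,3}:  v_{2} + v_{3} = 2·v_{4} + v_{6}  ⇒ sig = [2:1,2]
  {7,9}:  v_{7} + v_{9} = v_{0} + 2·v_{6}  ⇒ sig = [2:1,2]
  {7,10}:  v_{7} + v_{10} = 2·v_{0} + v_{5} + 3·v_{6}  ⇒ sig = [2:1,2,3]
  {2,10}:  v_{2} + v_{10} = 2·v_{9}  ⇒ sig = [2:2]
  {1,10}:  v_{1} + v_{10} = 2·v_{0} + 2·v_{5} + 2·v_{6}  ⇒ sig = [2:2,2,2]
  {3,10}:  v_{3} + v_{10} = 2·v_{0} + 3·v_{6}  ⇒ sig = [2:2,3]
  {0,6,8}:  v_{0} + v_{6} + v_{8} = 0  ⇒ sig = [3:]
  {1,4,6}:  v_{1} + v_{4} + v_{6} = v_{7}  ⇒ sig = [3:1]
  {0,7,8}:  v_{0} + v_{7} + v_{8} = v_{1} + v_{4}  ⇒ sig = [3:1,1]
  {0,3,8}:  v_{0} + v_{3} + v_{8} = v_{1} + 2·v_{4}  ⇒ sig = [3:1,2]
  {1,3,6}:  v_{1} + v_{3} + v_{6} = 2·v_{7}  ⇒ sig = [3:2]
  {0,2,5,6}:  v_{0} + v_{2} + v_{5} + v_{6} = v_{9}  ⇒ sig = [4:1]
  {0,5,6,9}:  v_{0} + v_{5} + v_{6} + v_{9} = v_{10}  ⇒ sig = [4:1]

Signatures (|P|; sorted positive RHS coefficients), sorted:
    [2:]
    [2:]
    [2:1]
    [2:1]
    [2:1,1]
    [2:1,1]
    [2:1,1]
    [2:1,1]
    [2:1,1,1]
    [2:1,1,1]
    [2:1,1,1]
    [2:1,1,2]
    [2:1,2]
    [2:1,2]
    [2:1,2,3]
    [2:2]
    [2:2,2,2]
    [2:2,3]
    [3:]
    [3:1]
    [3:1,1]
    [3:1,2]
    [3:2]
    [4:1]
    [4:1]


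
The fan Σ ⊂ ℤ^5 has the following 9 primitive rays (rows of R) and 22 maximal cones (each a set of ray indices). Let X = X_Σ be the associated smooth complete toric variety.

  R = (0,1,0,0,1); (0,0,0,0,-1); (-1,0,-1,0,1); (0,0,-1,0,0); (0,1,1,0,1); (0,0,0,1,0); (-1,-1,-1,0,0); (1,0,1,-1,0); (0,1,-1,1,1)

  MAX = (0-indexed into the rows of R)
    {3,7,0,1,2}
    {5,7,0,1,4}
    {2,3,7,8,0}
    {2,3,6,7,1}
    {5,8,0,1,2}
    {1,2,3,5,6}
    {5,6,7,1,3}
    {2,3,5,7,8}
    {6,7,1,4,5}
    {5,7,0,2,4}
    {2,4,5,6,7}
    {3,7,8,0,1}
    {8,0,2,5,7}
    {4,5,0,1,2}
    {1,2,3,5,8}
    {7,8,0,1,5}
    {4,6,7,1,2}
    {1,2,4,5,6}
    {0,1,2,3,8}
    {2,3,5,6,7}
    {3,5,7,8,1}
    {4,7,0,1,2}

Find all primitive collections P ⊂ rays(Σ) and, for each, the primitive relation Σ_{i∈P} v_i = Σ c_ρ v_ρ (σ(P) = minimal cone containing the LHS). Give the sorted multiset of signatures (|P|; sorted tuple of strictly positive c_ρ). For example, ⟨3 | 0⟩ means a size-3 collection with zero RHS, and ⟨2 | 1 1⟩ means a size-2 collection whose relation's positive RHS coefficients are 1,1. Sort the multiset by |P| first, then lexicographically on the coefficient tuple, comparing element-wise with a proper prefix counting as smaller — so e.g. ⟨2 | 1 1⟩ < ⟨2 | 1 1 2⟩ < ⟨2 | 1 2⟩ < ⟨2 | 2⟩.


Σ has 7 primitive collections:

  P={0,6}:  v_{0} + v_{6} = v_{2}  ⟹  sig = ⟨2 | 1⟩
  P={3,4}:  v_{3} + v_{4} = v_{0}  ⟹  sig = ⟨2 | 1⟩
  P={6,8}:  v_{6} + v_{8} = v_{2} + v_{3} + v_{5}  ⟹  sig = ⟨2 | 1 1 1⟩
  P={4,8}:  v_{4} + v_{8} = 2·v_{0} + v_{5}  ⟹  sig = ⟨2 | 1 2⟩
  P={0,3,5}:  v_{0} + v_{3} + v_{5} = v_{8}  ⟹  sig = ⟨3 | 1⟩
  P={1,2,5,7}:  v_{1} + v_{2} + v_{5} + v_{7} = 0  ⟹  sig = ⟨4 | 0⟩
  P={1,2,7,8}:  v_{1} + v_{2} + v_{7} + v_{8} = v_{0} + v_{3}  ⟹  sig = ⟨4 | 1 1⟩

so the primitive-relation signature multiset is
    |P|=2: 4 collections, coeffs (1), (1), (1,1,1), (1,2)
    |P|=3: 1 collection, coeffs (1)
    |P|=4: 2 collections, coeffs (), (1,1)


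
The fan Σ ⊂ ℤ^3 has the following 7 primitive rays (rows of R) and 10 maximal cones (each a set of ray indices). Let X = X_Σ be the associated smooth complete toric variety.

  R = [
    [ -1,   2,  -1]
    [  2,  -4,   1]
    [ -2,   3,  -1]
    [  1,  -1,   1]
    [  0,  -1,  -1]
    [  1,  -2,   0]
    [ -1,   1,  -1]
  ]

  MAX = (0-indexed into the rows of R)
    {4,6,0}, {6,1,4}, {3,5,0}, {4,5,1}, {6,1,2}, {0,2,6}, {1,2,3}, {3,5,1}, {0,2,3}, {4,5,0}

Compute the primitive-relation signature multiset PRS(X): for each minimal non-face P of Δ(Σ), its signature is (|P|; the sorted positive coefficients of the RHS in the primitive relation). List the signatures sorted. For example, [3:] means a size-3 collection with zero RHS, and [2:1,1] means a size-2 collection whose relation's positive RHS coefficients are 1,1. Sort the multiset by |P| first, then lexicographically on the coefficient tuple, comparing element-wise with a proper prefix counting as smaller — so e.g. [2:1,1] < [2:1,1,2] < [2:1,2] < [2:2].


6 minimal non-faces of Δ(Σ) (on 7 rays):

  {3,6}:  v_{3} + v_{6} = 0  →  sig = [2:]
  {0,1}:  v_{0} + v_{1} = v_{5}  →  sig = [2:1]
  {2,5}:  v_{2} + v_{5} = v_{6}  →  sig = [2:1]
  {3,4}:  v_{3} + v_{4} = v_{5}  →  sig = [2:1]
  {5,6}:  v_{5} + v_{6} = v_{4}  →  sig = [2:1]
  {2,4}:  v_{2} + v_{4} = 2·v_{6}  →  sig = [2:2]

Signatures (|P|; sorted positive RHS coefficients), sorted:
{ [2:],  [2:1] ×4,  [2:2] }


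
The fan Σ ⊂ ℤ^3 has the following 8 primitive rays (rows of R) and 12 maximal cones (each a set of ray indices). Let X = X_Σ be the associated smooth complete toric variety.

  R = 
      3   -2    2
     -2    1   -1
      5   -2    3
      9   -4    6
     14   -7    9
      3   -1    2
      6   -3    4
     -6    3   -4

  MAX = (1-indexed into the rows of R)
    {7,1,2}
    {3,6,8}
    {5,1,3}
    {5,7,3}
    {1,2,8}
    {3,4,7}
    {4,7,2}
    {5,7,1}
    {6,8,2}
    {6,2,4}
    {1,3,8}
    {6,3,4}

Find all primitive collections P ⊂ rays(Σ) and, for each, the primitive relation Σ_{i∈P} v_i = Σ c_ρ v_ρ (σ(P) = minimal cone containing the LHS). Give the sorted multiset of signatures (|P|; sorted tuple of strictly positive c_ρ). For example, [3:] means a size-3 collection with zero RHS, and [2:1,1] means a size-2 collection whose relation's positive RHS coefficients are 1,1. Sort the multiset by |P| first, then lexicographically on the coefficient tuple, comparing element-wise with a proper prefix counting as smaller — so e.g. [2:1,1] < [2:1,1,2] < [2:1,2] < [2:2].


11 collections generate NE(X_Σ); each relation:

  • {7,8}:  v_{7} + v_{8} = 0 ; sig = [2:]
  • {1,6}:  v_{1} + v_{6} = v_{7} ; sig = [2:1]
  • {2,3}:  v_{2} + v_{3} = v_{6} ; sig = [2:1]
  • {4,8}:  v_{4} + v_{8} = v_{6} ; sig = [2:1]
  • {6,7}:  v_{6} + v_{7} = v_{4} ; sig = [2:1]
  • {5,8}:  v_{5} + v_{8} = v_{1} + v_{3} ; sig = [2:1,1]
  • {5,6}:  v_{5} + v_{6} = v_{3} + 2·v_{7} ; sig = [2:1,2]
  • {4,5}:  v_{4} + v_{5} = v_{3} + 3·v_{7} ; sig = [2:1,3]
  • {1,4}:  v_{1} + v_{4} = 2·v_{7} ; sig = [2:2]
  • {2,5}:  v_{2} + v_{5} = 2·v_{7} ; sig = [2:2]
  • {1,3,7}:  v_{1} + v_{3} + v_{7} = v_{5} ; sig = [3:1]

Hence PRS(X_Σ) =
    |P|=2: 10 collections, coeffs (), (1), (1), (1), (1), (1,1), (1,2), (1,3), (2), (2)
    |P|=3: 1 collection, coeffs (1)


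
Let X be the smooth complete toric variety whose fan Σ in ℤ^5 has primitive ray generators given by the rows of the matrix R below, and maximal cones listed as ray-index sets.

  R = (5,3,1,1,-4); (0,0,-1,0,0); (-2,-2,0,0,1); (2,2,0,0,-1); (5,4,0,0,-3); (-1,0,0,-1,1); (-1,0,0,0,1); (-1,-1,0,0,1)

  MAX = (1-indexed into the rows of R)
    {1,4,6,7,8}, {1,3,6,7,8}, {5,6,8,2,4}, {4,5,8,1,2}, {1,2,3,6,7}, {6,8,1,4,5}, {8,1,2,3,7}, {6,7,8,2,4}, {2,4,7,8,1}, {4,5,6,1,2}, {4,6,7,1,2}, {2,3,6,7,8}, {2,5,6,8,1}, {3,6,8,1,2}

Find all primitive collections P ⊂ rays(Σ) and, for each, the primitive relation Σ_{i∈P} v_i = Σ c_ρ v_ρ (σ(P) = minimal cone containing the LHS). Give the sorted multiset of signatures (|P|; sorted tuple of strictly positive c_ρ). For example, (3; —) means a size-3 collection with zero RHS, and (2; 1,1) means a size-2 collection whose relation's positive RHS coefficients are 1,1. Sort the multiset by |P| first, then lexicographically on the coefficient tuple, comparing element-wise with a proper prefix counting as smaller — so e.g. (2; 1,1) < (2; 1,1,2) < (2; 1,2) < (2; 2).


5 collections generate NE(X_Σ); each relation:

  {3,4}:  v_{3} + v_{4} = 0 — sig = (2; —)
  {3,5}:  v_{3} + v_{5} = v_{1} + v_{2} + v_{6} + v_{8} — sig = (2; 1,1,1,1)
  {5,7}:  v_{5} + v_{7} = 2·v_{4} — sig = (2; 2)
  {1,2,4,6,8}:  v_{1} + v_{2} + v_{4} + v_{6} + v_{8} = v_{5} — sig = (5; 1)
  {1,2,6,7,8}:  v_{1} + v_{2} + v_{6} + v_{7} + v_{8} = v_{4} — sig = (5; 1)

Sorted signature multiset PRS(X):
    (2; —)
    (2; 1,1,1,1)
    (2; 2)
    (5; 1)
    (5; 1)


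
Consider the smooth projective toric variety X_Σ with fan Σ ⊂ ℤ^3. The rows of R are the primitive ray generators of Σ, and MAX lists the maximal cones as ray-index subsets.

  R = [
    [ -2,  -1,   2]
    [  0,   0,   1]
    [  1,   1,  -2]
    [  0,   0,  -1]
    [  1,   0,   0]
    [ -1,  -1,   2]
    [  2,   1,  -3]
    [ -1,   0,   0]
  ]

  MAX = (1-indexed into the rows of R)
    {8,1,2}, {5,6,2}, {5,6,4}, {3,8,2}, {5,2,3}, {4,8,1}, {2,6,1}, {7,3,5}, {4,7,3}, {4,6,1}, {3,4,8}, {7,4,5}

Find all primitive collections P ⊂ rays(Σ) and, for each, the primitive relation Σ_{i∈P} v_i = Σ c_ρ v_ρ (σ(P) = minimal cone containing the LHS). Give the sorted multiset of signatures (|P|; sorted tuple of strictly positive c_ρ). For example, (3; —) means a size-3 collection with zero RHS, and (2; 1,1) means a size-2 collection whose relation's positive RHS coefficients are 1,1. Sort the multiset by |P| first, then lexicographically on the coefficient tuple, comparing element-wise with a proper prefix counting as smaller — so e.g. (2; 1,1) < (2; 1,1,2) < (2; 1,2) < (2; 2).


11 collections generate NE(X_Σ); each relation:

  • {2,4}:  v_{2} + v_{4} = 0  ⟹  sig = (2; —)
  • {3,6}:  v_{3} + v_{6} = 0  ⟹  sig = (2; —)
  • {5,8}:  v_{5} + v_{8} = 0  ⟹  sig = (2; —)
  • {1,3}:  v_{1} + v_{3} = v_{8}  ⟹  sig = (2; 1)
  • {1,5}:  v_{1} + v_{5} = v_{6}  ⟹  sig = (2; 1)
  • {1,7}:  v_{1} + v_{7} = v_{4}  ⟹  sig = (2; 1)
  • {6,8}:  v_{6} + v_{8} = v_{1}  ⟹  sig = (2; 1)
  • {2,7}:  v_{2} + v_{7} = v_{3} + v_{5}  ⟹  sig = (2; 1,1)
  • {6,7}:  v_{6} + v_{7} = v_{4} + v_{5}  ⟹  sig = (2; 1,1)
  • {7,8}:  v_{7} + v_{8} = v_{3} + v_{4}  ⟹  sig = (2; 1,1)
  • {3,4,5}:  v_{3} + v_{4} + v_{5} = v_{7}  ⟹  sig = (3; 1)

Sorted signature multiset PRS(X):
    (2; —)
    (2; —)
    (2; —)
    (2; 1)
    (2; 1)
    (2; 1)
    (2; 1)
    (2; 1,1)
    (2; 1,1)
    (2; 1,1)
    (3; 1)


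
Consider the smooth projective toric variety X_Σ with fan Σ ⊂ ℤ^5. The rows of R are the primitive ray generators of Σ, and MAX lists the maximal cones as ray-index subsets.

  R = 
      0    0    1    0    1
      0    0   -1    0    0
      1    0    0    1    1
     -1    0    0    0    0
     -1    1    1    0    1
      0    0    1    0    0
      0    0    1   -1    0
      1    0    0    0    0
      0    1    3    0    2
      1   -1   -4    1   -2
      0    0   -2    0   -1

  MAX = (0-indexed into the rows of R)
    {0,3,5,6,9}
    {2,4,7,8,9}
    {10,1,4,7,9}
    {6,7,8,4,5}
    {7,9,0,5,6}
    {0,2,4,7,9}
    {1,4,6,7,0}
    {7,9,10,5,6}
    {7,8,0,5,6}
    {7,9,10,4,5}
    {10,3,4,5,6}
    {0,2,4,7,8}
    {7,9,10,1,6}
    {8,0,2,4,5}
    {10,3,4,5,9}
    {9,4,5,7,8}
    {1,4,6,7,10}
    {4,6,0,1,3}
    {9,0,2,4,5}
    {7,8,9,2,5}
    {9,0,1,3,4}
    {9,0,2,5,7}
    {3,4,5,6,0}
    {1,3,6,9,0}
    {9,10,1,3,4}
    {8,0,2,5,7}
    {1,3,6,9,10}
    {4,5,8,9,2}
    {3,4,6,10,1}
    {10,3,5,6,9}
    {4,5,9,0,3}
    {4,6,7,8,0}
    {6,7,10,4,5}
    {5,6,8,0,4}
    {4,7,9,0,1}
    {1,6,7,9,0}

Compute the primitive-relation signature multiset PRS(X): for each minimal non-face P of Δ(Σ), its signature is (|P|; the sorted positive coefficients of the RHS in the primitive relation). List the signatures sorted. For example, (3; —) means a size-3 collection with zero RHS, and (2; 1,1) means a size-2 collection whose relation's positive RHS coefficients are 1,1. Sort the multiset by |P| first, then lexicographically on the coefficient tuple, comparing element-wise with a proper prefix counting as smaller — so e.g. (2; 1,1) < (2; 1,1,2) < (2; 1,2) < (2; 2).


Δ(Σ) — 11 vertices, 15 min non-faces:

  P={1,5}:  v_{1} + v_{5} = 0  ⇒ sig = (2; —)
  P={3,7}:  v_{3} + v_{7} = 0  ⇒ sig = (2; —)
  P={0,10}:  v_{0} + v_{10} = v_{1}  ⇒ sig = (2; 1)
  P={2,6}:  v_{2} + v_{6} = v_{0} + v_{7}  ⇒ sig = (2; 1,1)
  P={8,10}:  v_{8} + v_{10} = v_{4} + v_{7}  ⇒ sig = (2; 1,1)
  P={1,8}:  v_{1} + v_{8} = v_{0} + v_{4} + v_{7}  ⇒ sig = (2; 1,1,1)
  P={3,8}:  v_{3} + v_{8} = v_{0} + v_{4} + v_{5}  ⇒ sig = (2; 1,1,1)
  P={2,10}:  v_{2} + v_{10} = v_{0} + v_{4} + v_{7} + v_{9}  ⇒ sig = (2; 1,1,1,1)
  P={1,2}:  v_{1} + v_{2} = 2·v_{0} + v_{4} + v_{7} + v_{9}  ⇒ sig = (2; 1,1,1,2)
  P={2,3}:  v_{2} + v_{3} = 2·v_{0} + v_{4} + v_{5} + v_{9}  ⇒ sig = (2; 1,1,1,2)
  P={0,8,9}:  v_{0} + v_{8} + v_{9} = v_{2}  ⇒ sig = (3; 1)
  P={4,6,9}:  v_{4} + v_{6} + v_{9} = v_{10}  ⇒ sig = (3; 1)
  P={6,8,9}:  v_{6} + v_{8} + v_{9} = v_{7}  ⇒ sig = (3; 1)
  P={0,4,5,7}:  v_{0} + v_{4} + v_{5} + v_{7} = v_{8}  ⇒ sig = (4; 1)
  P={2,4,5,7}:  v_{2} + v_{4} + v_{5} + v_{7} = 2·v_{8} + v_{9}  ⇒ sig = (4; 1,2)

Sorted signature multiset PRS(X):
    (2; —)
    (2; —)
    (2; 1)
    (2; 1,1)
    (2; 1,1)
    (2; 1,1,1)
    (2; 1,1,1)
    (2; 1,1,1,1)
    (2; 1,1,1,2)
    (2; 1,1,1,2)
    (3; 1)
    (3; 1)
    (3; 1)
    (4; 1)
    (4; 1,2)


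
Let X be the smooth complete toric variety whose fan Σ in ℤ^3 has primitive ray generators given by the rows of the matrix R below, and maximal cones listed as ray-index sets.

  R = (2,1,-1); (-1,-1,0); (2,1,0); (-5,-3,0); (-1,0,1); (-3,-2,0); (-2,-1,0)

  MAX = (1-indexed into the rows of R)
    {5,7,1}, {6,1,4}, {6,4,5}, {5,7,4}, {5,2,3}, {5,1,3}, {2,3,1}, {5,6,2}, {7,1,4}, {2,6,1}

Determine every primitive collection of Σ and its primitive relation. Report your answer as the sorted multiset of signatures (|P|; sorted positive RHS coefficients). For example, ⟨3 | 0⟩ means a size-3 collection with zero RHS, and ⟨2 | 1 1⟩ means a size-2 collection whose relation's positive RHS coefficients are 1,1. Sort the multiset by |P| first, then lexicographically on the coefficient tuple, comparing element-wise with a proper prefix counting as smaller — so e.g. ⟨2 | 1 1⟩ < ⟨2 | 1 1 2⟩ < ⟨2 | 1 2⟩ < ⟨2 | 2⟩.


Primitive collections (9):

  {3,7}:  v_{3} + v_{7} = 0  ⇒ sig = ⟨2 | 0⟩
  {2,7}:  v_{2} + v_{7} = v_{6}  ⇒ sig = ⟨2 | 1⟩
  {3,4}:  v_{3} + v_{4} = v_{6}  ⇒ sig = ⟨2 | 1⟩
  {3,6}:  v_{3} + v_{6} = v_{2}  ⇒ sig = ⟨2 | 1⟩
  {6,7}:  v_{6} + v_{7} = v_{4}  ⇒ sig = ⟨2 | 1⟩
  {2,4}:  v_{2} + v_{4} = 2·v_{6}  ⇒ sig = ⟨2 | 2⟩
  {1,2,5}:  v_{1} + v_{2} + v_{5} = 0  ⇒ sig = ⟨3 | 0⟩
  {1,5,6}:  v_{1} + v_{5} + v_{6} = v_{7}  ⇒ sig = ⟨3 | 1⟩
  {1,4,5}:  v_{1} + v_{4} + v_{5} = 2·v_{7}  ⇒ sig = ⟨3 | 2⟩

Hence PRS(X_Σ) =
    |P|=2: 6 collections, coeffs (), (1), (1), (1), (1), (2)
    |P|=3: 3 collections, coeffs (), (1), (2)


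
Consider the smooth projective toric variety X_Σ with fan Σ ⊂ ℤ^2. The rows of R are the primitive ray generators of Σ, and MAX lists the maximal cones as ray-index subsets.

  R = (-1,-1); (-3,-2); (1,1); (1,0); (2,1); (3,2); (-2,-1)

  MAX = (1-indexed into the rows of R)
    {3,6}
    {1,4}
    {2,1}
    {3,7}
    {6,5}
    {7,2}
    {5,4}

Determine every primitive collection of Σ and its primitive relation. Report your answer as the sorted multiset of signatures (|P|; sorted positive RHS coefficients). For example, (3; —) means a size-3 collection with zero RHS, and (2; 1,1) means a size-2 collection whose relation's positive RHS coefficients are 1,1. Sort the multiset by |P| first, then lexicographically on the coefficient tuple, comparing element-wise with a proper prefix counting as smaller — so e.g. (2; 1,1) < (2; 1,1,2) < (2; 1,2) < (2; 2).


14 minimal non-faces of Δ(Σ) (on 7 rays):

  P={1,3}:  v_{1} + v_{3} = 0  ⇒ sig = (2; —)
  P={2,6}:  v_{2} + v_{6} = 0  ⇒ sig = (2; —)
  P={5,7}:  v_{5} + v_{7} = 0  ⇒ sig = (2; —)
  P={1,5}:  v_{1} + v_{5} = v_{4}  ⇒ sig = (2; 1)
  P={1,6}:  v_{1} + v_{6} = v_{5}  ⇒ sig = (2; 1)
  P={1,7}:  v_{1} + v_{7} = v_{2}  ⇒ sig = (2; 1)
  P={2,3}:  v_{2} + v_{3} = v_{7}  ⇒ sig = (2; 1)
  P={2,5}:  v_{2} + v_{5} = v_{1}  ⇒ sig = (2; 1)
  P={3,4}:  v_{3} + v_{4} = v_{5}  ⇒ sig = (2; 1)
  P={3,5}:  v_{3} + v_{5} = v_{6}  ⇒ sig = (2; 1)
  P={4,7}:  v_{4} + v_{7} = v_{1}  ⇒ sig = (2; 1)
  P={6,7}:  v_{6} + v_{7} = v_{3}  ⇒ sig = (2; 1)
  P={2,4}:  v_{2} + v_{4} = 2·v_{1}  ⇒ sig = (2; 2)
  P={4,6}:  v_{4} + v_{6} = 2·v_{5}  ⇒ sig = (2; 2)

Sorted signature multiset PRS(X):
{ (2; —) ×3,  (2; 1) ×9,  (2; 2) ×2 }


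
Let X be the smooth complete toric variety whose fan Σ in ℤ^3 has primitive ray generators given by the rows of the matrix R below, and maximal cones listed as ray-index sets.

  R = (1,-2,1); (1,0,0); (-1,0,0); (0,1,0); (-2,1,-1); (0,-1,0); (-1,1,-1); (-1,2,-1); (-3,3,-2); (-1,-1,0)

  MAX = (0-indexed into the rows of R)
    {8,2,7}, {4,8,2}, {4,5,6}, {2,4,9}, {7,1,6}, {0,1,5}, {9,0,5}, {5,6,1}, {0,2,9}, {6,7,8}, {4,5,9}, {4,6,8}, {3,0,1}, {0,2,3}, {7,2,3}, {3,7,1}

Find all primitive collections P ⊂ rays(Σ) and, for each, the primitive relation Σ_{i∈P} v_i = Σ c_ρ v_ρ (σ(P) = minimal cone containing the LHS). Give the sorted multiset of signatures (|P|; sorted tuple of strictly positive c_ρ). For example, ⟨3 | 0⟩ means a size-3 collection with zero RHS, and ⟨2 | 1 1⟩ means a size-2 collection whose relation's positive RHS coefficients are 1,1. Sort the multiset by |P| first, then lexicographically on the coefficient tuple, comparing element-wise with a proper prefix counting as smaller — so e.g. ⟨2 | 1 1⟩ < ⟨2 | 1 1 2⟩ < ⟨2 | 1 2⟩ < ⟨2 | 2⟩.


21 minimal non-faces of Δ(Σ) (on 10 rays):

  • {0,7}:  v_{0} + v_{7} = 0 ; sig = ⟨2 | 0⟩
  • {1,2}:  v_{1} + v_{2} = 0 ; sig = ⟨2 | 0⟩
  • {3,5}:  v_{3} + v_{5} = 0 ; sig = ⟨2 | 0⟩
  • {0,4}:  v_{0} + v_{4} = v_{9} ; sig = ⟨2 | 1⟩
  • {0,6}:  v_{0} + v_{6} = v_{5} ; sig = ⟨2 | 1⟩
  • {0,8}:  v_{0} + v_{8} = v_{4} ; sig = ⟨2 | 1⟩
  • {1,4}:  v_{1} + v_{4} = v_{6} ; sig = ⟨2 | 1⟩
  • {1,9}:  v_{1} + v_{9} = v_{5} ; sig = ⟨2 | 1⟩
  • {2,5}:  v_{2} + v_{5} = v_{9} ; sig = ⟨2 | 1⟩
  • {2,6}:  v_{2} + v_{6} = v_{4} ; sig = ⟨2 | 1⟩
  • {3,6}:  v_{3} + v_{6} = v_{7} ; sig = ⟨2 | 1⟩
  • {3,9}:  v_{3} + v_{9} = v_{2} ; sig = ⟨2 | 1⟩
  • {4,7}:  v_{4} + v_{7} = v_{8} ; sig = ⟨2 | 1⟩
  • {5,7}:  v_{5} + v_{7} = v_{6} ; sig = ⟨2 | 1⟩
  • {7,9}:  v_{7} + v_{9} = v_{4} ; sig = ⟨2 | 1⟩
  • {1,8}:  v_{1} + v_{8} = v_{6} + v_{7} ; sig = ⟨2 | 1 1⟩
  • {3,4}:  v_{3} + v_{4} = v_{2} + v_{7} ; sig = ⟨2 | 1 1⟩
  • {5,8}:  v_{5} + v_{8} = v_{4} + v_{6} ; sig = ⟨2 | 1 1⟩
  • {6,9}:  v_{6} + v_{9} = v_{4} + v_{5} ; sig = ⟨2 | 1 1⟩
  • {3,8}:  v_{3} + v_{8} = v_{2} + 2·v_{7} ; sig = ⟨2 | 1 2⟩
  • {8,9}:  v_{8} + v_{9} = 2·v_{4} ; sig = ⟨2 | 2⟩

Signatures (|P|; sorted positive RHS coefficients), sorted:
    |P|=2: 21 collections, coeffs (), (), (), (1), (1), (1), (1), (1), (1), (1), (1), (1), (1), (1), (1), (1,1), (1,1), (1,1), (1,1), (1,2), (2)


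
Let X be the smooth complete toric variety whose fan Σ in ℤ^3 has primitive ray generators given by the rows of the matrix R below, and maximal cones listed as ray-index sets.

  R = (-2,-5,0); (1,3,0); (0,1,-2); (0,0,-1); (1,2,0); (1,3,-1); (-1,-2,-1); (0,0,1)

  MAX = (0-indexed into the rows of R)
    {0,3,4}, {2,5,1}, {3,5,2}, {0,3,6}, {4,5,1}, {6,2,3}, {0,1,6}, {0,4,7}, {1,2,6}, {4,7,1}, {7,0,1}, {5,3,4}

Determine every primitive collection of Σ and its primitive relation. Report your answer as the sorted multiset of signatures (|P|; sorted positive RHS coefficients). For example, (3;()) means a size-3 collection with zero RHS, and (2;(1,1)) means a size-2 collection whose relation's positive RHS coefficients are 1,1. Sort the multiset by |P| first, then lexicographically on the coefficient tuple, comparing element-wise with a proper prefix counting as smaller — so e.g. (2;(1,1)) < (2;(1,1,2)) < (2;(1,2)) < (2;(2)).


Δ(Σ) — 8 vertices, 11 min non-faces:

  • {3,7}:  v_{3} + v_{7} = 0 ; sig = (2;())
  • {0,5}:  v_{0} + v_{5} = v_{6} ; sig = (2;(1))
  • {1,3}:  v_{1} + v_{3} = v_{5} ; sig = (2;(1))
  • {4,6}:  v_{4} + v_{6} = v_{3} ; sig = (2;(1))
  • {5,6}:  v_{5} + v_{6} = v_{2} ; sig = (2;(1))
  • {5,7}:  v_{5} + v_{7} = v_{1} ; sig = (2;(1))
  • {2,4}:  v_{2} + v_{4} = v_{3} + v_{5} ; sig = (2;(1,1))
  • {2,7}:  v_{2} + v_{7} = v_{1} + v_{6} ; sig = (2;(1,1))
  • {6,7}:  v_{6} + v_{7} = v_{0} + v_{1} ; sig = (2;(1,1))
  • {0,2}:  v_{0} + v_{2} = 2·v_{6} ; sig = (2;(2))
  • {0,1,4}:  v_{0} + v_{1} + v_{4} = 0 ; sig = (3;())

so the primitive-relation signature multiset is
    |P|=2: 10 collections, coeffs (), (1), (1), (1), (1), (1), (1,1), (1,1), (1,1), (2)
    |P|=3: 1 collection, coeffs ()


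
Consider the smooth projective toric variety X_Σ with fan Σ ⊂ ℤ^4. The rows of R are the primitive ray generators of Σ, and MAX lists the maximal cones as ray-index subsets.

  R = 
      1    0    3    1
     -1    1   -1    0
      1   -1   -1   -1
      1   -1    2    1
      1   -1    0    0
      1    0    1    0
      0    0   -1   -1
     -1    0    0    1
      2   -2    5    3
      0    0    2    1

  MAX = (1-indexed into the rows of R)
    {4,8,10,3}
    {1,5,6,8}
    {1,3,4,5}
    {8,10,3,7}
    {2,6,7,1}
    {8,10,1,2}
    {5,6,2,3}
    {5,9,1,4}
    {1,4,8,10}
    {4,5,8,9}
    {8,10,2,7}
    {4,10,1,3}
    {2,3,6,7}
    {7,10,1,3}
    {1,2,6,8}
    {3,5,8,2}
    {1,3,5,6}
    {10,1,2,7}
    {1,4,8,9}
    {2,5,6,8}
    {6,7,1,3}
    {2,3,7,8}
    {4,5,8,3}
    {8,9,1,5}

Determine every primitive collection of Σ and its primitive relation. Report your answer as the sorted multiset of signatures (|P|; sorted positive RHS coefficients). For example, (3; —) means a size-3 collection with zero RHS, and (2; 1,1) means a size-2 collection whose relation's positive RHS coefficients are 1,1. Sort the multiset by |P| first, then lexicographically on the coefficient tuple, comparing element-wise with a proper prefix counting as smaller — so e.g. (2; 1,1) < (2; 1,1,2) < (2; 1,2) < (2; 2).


Δ(Σ) — 10 vertices, 19 min non-faces:

  P={5,7}:  v_{5} + v_{7} = v_{3} — sig = (2; 1)
  P={5,10}:  v_{5} + v_{10} = v_{4} — sig = (2; 1)
  P={6,10}:  v_{6} + v_{10} = v_{1} — sig = (2; 1)
  P={2,4}:  v_{2} + v_{4} = v_{6} + v_{8} — sig = (2; 1,1)
  P={4,6}:  v_{4} + v_{6} = v_{1} + v_{5} — sig = (2; 1,1)
  P={4,7}:  v_{4} + v_{7} = v_{3} + v_{10} — sig = (2; 1,1)
  P={2,9}:  v_{2} + v_{9} = v_{1} + v_{5} + v_{6} + 2·v_{8} — sig = (2; 1,1,1,2)
  P={9,10}:  v_{9} + v_{10} = v_{1} + 2·v_{4} + v_{8} — sig = (2; 1,1,2)
  P={3,9}:  v_{3} + v_{9} = 2·v_{4} + v_{5} — sig = (2; 1,2)
  P={6,9}:  v_{6} + v_{9} = 2·v_{1} + 2·v_{5} + v_{8} — sig = (2; 1,2,2)
  P={7,9}:  v_{7} + v_{9} = 2·v_{4} — sig = (2; 2)
  P={2,3,10}:  v_{2} + v_{3} + v_{10} = 0 — sig = (3; —)
  P={6,7,8}:  v_{6} + v_{7} + v_{8} = 0 — sig = (3; —)
  P={1,2,3}:  v_{1} + v_{2} + v_{3} = v_{6} — sig = (3; 1)
  P={1,3,8}:  v_{1} + v_{3} + v_{8} = v_{4} — sig = (3; 1)
  P={1,7,8}:  v_{1} + v_{7} + v_{8} = v_{10} — sig = (3; 1)
  P={3,6,8}:  v_{3} + v_{6} + v_{8} = v_{5} — sig = (3; 1)
  P={1,2,5}:  v_{1} + v_{2} + v_{5} = 2·v_{6} + v_{8} — sig = (3; 1,2)
  P={1,4,5,8}:  v_{1} + v_{4} + v_{5} + v_{8} = v_{9} — sig = (4; 1)

so the primitive-relation signature multiset is
[(2; 1), (2; 1), (2; 1), (2; 1,1), (2; 1,1), (2; 1,1), (2; 1,1,1,2), (2; 1,1,2), (2; 1,2), (2; 1,2,2), (2; 2), (3; —), (3; —), (3; 1), (3; 1), (3; 1), (3; 1), (3; 1,2), (4; 1)]


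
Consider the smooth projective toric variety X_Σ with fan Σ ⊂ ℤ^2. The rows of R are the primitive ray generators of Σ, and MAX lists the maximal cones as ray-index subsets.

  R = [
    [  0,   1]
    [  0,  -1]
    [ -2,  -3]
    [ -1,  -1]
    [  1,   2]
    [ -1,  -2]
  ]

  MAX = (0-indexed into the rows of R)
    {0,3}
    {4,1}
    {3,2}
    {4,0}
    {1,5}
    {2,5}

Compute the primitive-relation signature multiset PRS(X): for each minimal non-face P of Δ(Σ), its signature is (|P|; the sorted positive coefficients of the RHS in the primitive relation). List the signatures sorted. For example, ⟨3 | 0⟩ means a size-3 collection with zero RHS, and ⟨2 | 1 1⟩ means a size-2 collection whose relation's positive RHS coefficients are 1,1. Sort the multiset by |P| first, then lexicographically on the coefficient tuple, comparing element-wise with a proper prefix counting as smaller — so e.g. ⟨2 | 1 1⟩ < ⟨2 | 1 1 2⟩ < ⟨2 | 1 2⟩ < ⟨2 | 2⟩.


9 collections generate NE(X_Σ); each relation:

  {0,1}:  v_{0} + v_{1} = 0  ⟹  sig = ⟨2 | 0⟩
  {4,5}:  v_{4} + v_{5} = 0  ⟹  sig = ⟨2 | 0⟩
  {0,5}:  v_{0} + v_{5} = v_{3}  ⟹  sig = ⟨2 | 1⟩
  {1,3}:  v_{1} + v_{3} = v_{5}  ⟹  sig = ⟨2 | 1⟩
  {2,4}:  v_{2} + v_{4} = v_{3}  ⟹  sig = ⟨2 | 1⟩
  {3,4}:  v_{3} + v_{4} = v_{0}  ⟹  sig = ⟨2 | 1⟩
  {3,5}:  v_{3} + v_{5} = v_{2}  ⟹  sig = ⟨2 | 1⟩
  {0,2}:  v_{0} + v_{2} = 2·v_{3}  ⟹  sig = ⟨2 | 2⟩
  {1,2}:  v_{1} + v_{2} = 2·v_{5}  ⟹  sig = ⟨2 | 2⟩

Sorted signature multiset PRS(X):
    ⟨2 | 0⟩
    ⟨2 | 0⟩
    ⟨2 | 1⟩
    ⟨2 | 1⟩
    ⟨2 | 1⟩
    ⟨2 | 1⟩
    ⟨2 | 1⟩
    ⟨2 | 2⟩
    ⟨2 | 2⟩


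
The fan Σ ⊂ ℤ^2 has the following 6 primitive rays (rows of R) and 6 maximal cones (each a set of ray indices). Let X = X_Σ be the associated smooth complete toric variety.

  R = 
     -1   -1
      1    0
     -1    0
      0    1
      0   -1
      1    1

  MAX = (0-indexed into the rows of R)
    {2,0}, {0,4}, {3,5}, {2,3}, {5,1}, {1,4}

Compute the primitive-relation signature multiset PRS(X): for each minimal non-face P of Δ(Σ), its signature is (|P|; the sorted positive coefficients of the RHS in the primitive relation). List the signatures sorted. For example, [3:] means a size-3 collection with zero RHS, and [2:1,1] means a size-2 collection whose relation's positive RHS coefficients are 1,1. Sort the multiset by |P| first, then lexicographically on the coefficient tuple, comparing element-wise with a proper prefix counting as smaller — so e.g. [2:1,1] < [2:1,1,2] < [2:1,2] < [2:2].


Σ has 9 primitive collections:

  • {0,5}:  v_{0} + v_{5} = 0 ; sig = [2:]
  • {1,2}:  v_{1} + v_{2} = 0 ; sig = [2:]
  • {3,4}:  v_{3} + v_{4} = 0 ; sig = [2:]
  • {0,1}:  v_{0} + v_{1} = v_{4} ; sig = [2:1]
  • {0,3}:  v_{0} + v_{3} = v_{2} ; sig = [2:1]
  • {1,3}:  v_{1} + v_{3} = v_{5} ; sig = [2:1]
  • {2,4}:  v_{2} + v_{4} = v_{0} ; sig = [2:1]
  • {2,5}:  v_{2} + v_{5} = v_{3} ; sig = [2:1]
  • {4,5}:  v_{4} + v_{5} = v_{1} ; sig = [2:1]

so the primitive-relation signature multiset is
    |P|=2: 9 collections, coeffs (), (), (), (1), (1), (1), (1), (1), (1)


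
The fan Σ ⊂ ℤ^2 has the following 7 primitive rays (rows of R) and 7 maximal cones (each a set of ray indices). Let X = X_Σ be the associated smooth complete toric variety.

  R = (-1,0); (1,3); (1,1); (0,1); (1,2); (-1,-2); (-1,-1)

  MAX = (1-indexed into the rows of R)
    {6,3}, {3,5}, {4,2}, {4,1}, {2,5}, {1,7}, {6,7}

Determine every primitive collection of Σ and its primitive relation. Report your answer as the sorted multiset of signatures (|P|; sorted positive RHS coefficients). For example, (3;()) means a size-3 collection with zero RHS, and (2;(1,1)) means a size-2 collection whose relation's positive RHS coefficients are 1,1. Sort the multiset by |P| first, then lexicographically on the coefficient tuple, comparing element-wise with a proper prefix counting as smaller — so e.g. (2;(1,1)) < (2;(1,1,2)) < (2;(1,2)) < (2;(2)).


Primitive collections (14):

  • {3,7}:  v_{3} + v_{7} = 0 — sig = (2;())
  • {5,6}:  v_{5} + v_{6} = 0 — sig = (2;())
  • {1,3}:  v_{1} + v_{3} = v_{4} — sig = (2;(1))
  • {2,6}:  v_{2} + v_{6} = v_{4} — sig = (2;(1))
  • {3,4}:  v_{3} + v_{4} = v_{5} — sig = (2;(1))
  • {4,5}:  v_{4} + v_{5} = v_{2} — sig = (2;(1))
  • {4,6}:  v_{4} + v_{6} = v_{7} — sig = (2;(1))
  • {4,7}:  v_{4} + v_{7} = v_{1} — sig = (2;(1))
  • {5,7}:  v_{5} + v_{7} = v_{4} — sig = (2;(1))
  • {1,5}:  v_{1} + v_{5} = 2·v_{4} — sig = (2;(2))
  • {1,6}:  v_{1} + v_{6} = 2·v_{7} — sig = (2;(2))
  • {2,3}:  v_{2} + v_{3} = 2·v_{5} — sig = (2;(2))
  • {2,7}:  v_{2} + v_{7} = 2·v_{4} — sig = (2;(2))
  • {1,2}:  v_{1} + v_{2} = 3·v_{4} — sig = (2;(3))

Sorted signature multiset PRS(X):
    |P|=2: 14 collections, coeffs (), (), (1), (1), (1), (1), (1), (1), (1), (2), (2), (2), (2), (3)


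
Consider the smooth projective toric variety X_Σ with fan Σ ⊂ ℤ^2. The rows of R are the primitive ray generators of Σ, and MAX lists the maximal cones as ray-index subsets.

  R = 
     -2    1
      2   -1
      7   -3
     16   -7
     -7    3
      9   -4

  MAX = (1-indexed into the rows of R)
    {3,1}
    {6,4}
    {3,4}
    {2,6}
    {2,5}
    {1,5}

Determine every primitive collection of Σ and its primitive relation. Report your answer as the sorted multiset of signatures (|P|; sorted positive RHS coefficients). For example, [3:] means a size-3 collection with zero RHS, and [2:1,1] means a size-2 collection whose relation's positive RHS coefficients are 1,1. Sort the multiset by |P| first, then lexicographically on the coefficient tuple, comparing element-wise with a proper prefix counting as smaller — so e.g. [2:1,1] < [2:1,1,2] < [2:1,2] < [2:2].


Δ(Σ) — 6 vertices, 9 min non-faces:

  • {1,2}:  v_{1} + v_{2} = 0 ; sig = [2:]
  • {3,5}:  v_{3} + v_{5} = 0 ; sig = [2:]
  • {1,6}:  v_{1} + v_{6} = v_{3} ; sig = [2:1]
  • {2,3}:  v_{2} + v_{3} = v_{6} ; sig = [2:1]
  • {3,6}:  v_{3} + v_{6} = v_{4} ; sig = [2:1]
  • {4,5}:  v_{4} + v_{5} = v_{6} ; sig = [2:1]
  • {5,6}:  v_{5} + v_{6} = v_{2} ; sig = [2:1]
  • {1,4}:  v_{1} + v_{4} = 2·v_{3} ; sig = [2:2]
  • {2,4}:  v_{2} + v_{4} = 2·v_{6} ; sig = [2:2]

Hence PRS(X_Σ) =
{ [2:] ×2,  [2:1] ×5,  [2:2] ×2 }


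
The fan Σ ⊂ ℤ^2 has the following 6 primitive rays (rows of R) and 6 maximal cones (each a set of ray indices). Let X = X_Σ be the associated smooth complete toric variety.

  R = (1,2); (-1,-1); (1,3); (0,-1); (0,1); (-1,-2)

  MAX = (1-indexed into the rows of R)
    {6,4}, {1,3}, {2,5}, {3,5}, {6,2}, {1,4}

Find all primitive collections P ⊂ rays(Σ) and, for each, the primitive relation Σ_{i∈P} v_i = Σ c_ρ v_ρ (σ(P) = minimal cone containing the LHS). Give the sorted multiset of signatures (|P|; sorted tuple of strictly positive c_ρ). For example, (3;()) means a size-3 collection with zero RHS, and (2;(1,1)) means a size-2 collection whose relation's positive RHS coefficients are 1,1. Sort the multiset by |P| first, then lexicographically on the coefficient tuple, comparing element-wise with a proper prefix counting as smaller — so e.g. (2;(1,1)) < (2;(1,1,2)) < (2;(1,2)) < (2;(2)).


|primitive collections| = 9. Relations:

  P={1,6}:  v_{1} + v_{6} = 0 — sig = (2;())
  P={4,5}:  v_{4} + v_{5} = 0 — sig = (2;())
  P={1,2}:  v_{1} + v_{2} = v_{5} — sig = (2;(1))
  P={1,5}:  v_{1} + v_{5} = v_{3} — sig = (2;(1))
  P={2,4}:  v_{2} + v_{4} = v_{6} — sig = (2;(1))
  P={3,4}:  v_{3} + v_{4} = v_{1} — sig = (2;(1))
  P={3,6}:  v_{3} + v_{6} = v_{5} — sig = (2;(1))
  P={5,6}:  v_{5} + v_{6} = v_{2} — sig = (2;(1))
  P={2,3}:  v_{2} + v_{3} = 2·v_{5} — sig = (2;(2))

so the primitive-relation signature multiset is
[(2;()), (2;()), (2;(1)), (2;(1)), (2;(1)), (2;(1)), (2;(1)), (2;(1)), (2;(2))]


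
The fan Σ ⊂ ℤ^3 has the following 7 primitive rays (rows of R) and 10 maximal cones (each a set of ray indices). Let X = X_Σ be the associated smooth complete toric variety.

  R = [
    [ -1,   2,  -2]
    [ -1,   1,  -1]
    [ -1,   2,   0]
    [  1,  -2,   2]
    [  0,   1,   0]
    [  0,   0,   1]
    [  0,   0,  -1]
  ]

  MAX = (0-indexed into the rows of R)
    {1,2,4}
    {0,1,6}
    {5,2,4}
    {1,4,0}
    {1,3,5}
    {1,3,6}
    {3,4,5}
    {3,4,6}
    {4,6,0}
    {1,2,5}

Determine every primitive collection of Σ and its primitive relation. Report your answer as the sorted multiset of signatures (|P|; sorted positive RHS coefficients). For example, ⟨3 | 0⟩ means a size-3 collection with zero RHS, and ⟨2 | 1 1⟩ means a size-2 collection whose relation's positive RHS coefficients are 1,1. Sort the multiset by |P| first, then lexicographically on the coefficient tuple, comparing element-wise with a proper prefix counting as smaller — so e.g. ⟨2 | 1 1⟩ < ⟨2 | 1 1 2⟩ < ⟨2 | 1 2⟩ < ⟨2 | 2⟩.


|primitive collections| = 9. Relations:

  P={0,3}:  v_{0} + v_{3} = 0  so sig = ⟨2 | 0⟩
  P={5,6}:  v_{5} + v_{6} = 0  so sig = ⟨2 | 0⟩
  P={0,5}:  v_{0} + v_{5} = v_{1} + v_{4}  so sig = ⟨2 | 1 1⟩
  P={2,6}:  v_{2} + v_{6} = v_{1} + v_{4}  so sig = ⟨2 | 1 1⟩
  P={2,3}:  v_{2} + v_{3} = 2·v_{5}  so sig = ⟨2 | 2⟩
  P={0,2}:  v_{0} + v_{2} = 2·v_{1} + 2·v_{4}  so sig = ⟨2 | 2 2⟩
  P={1,3,4}:  v_{1} + v_{3} + v_{4} = v_{5}  so sig = ⟨3 | 1⟩
  P={1,4,5}:  v_{1} + v_{4} + v_{5} = v_{2}  so sig = ⟨3 | 1⟩
  P={1,4,6}:  v_{1} + v_{4} + v_{6} = v_{0}  so sig = ⟨3 | 1⟩

so the primitive-relation signature multiset is
[⟨2 | 0⟩, ⟨2 | 0⟩, ⟨2 | 1 1⟩, ⟨2 | 1 1⟩, ⟨2 | 2⟩, ⟨2 | 2 2⟩, ⟨3 | 1⟩, ⟨3 | 1⟩, ⟨3 | 1⟩]
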